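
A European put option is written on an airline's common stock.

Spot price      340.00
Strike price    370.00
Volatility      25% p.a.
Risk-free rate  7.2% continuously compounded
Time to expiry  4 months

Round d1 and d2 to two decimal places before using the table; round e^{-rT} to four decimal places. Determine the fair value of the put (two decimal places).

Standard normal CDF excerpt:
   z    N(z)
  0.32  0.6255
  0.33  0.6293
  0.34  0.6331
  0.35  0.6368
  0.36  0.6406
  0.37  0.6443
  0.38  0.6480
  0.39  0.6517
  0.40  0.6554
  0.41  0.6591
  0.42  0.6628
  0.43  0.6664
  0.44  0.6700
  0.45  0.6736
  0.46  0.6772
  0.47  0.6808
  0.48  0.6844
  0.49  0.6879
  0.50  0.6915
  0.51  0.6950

σ√T = 0.25·√0.3333 = 0.1443
d₁ = [ln(340/370) + (0.072 + 0.25²/2)·0.3333] / 0.1443 = [-0.0846 + 0.0344] / 0.1443 = -0.3474 ≈ -0.35
d₂ = d₁ − σ√T = -0.3474 − 0.1443 = -0.4917 ≈ -0.49
exp(−rT) = exp(−0.072·0.3333) = 0.9763
N(−d₂) = N(0.49) = 0.6879;  N(−d₁) = N(0.35) = 0.6368
P = 370·0.9763·0.6879 − 340·0.6368 = 248.4908 − 216.5120 = 31.9788

31.98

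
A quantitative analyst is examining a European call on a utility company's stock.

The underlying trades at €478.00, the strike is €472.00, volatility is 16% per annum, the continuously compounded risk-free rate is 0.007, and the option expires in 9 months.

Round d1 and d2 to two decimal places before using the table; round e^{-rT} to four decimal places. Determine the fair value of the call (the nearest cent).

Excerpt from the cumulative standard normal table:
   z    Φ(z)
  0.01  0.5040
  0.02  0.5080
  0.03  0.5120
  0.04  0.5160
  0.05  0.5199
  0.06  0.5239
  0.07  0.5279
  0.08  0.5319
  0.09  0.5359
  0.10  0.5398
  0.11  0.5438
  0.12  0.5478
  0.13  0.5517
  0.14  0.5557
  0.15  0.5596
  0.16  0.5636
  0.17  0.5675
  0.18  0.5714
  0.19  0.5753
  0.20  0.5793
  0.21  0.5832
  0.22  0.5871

€30.91

σ√T = 0.16·√0.75 = 0.1386
d₁ = [ln(478/472) + (0.007 + 0.16²/2)·0.75] / 0.1386 = [0.0126 + 0.0149] / 0.1386 = 0.1983 → 0.20
d₂ = d₁ − σ√T = 0.1983 − 0.1386 = 0.0598 → 0.06
exp(−rT) = exp(−0.007·0.75) = 0.9948
C = 478·N(0.20) − 472·0.9948·N(0.06) = 478·0.5793 − 472·0.9948·0.5239 = 276.9054 − 245.9949 = 30.9105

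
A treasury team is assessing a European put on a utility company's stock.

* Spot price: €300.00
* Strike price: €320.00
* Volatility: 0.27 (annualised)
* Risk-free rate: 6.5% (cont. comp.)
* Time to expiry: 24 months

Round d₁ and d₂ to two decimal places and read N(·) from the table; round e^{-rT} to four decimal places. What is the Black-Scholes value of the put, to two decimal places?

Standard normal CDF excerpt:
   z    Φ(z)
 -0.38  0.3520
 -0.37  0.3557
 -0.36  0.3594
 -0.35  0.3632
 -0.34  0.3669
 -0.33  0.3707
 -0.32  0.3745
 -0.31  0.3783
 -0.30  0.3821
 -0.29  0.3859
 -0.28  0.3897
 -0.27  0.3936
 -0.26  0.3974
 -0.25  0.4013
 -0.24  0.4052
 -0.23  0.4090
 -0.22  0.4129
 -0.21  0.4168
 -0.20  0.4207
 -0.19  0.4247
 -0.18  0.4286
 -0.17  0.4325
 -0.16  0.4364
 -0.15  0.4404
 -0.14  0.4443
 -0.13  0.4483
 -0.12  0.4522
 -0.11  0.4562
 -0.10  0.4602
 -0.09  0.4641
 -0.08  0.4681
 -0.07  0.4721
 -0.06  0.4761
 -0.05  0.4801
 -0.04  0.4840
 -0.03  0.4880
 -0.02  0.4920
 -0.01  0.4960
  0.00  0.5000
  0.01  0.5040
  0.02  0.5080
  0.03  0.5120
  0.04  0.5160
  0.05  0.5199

€34.92

T = 2;  σ√T = 0.3818
d₁ = [ln(300/320) + (0.065 + 0.27²/2)·2] / 0.3818 = [-0.0645 + 0.2029] / 0.3818 = 0.3624 which rounds to 0.36
d₂ = d₁ − σ√T = 0.3624 − 0.3818 = -0.0195 which rounds to -0.02
exp(−rT) = exp(−0.065·2) = 0.8781
N(−d₂) = N(0.02) = 0.5080;  N(−d₁) = N(-0.36) = 0.3594
P = 320·0.8781·0.5080 − 300·0.3594 = 142.7439 − 107.8200 = 34.9239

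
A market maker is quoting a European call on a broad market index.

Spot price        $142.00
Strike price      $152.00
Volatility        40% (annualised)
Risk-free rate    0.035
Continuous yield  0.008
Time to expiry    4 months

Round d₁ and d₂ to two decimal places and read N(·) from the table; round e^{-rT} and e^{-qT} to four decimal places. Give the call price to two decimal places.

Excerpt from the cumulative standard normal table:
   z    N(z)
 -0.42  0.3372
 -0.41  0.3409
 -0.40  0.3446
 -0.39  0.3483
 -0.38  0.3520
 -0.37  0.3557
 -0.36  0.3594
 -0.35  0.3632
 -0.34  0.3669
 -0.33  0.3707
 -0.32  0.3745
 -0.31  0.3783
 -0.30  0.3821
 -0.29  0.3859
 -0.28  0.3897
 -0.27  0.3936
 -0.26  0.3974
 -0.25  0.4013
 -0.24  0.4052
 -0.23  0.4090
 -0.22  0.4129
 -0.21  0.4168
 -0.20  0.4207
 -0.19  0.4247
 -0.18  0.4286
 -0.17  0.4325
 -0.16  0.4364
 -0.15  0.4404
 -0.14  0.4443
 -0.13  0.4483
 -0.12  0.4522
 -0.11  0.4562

$9.48

T = 0.3333;  σ√T = 0.2309
d₁ = [ln(142/152) + (0.035 − 0.008 + ½·0.4²)·0.3333] / (σ√T) = (-0.0681 + 0.0357) / 0.2309 = -0.1402 ⇒ -0.14
d₂ = -0.1402 − 0.2309 = -0.3712 ⇒ -0.37
e^(−qT) = e^(−0.008·0.3333) = 0.9973;  e^(−rT) = e^(−0.035·0.3333) = 0.9884
C = 142·0.9973·N(-0.14) − 152·0.9884·N(-0.37) = 142·0.9973·0.4443 − 152·0.9884·0.3557 = 62.9203 − 53.4392 = 9.4810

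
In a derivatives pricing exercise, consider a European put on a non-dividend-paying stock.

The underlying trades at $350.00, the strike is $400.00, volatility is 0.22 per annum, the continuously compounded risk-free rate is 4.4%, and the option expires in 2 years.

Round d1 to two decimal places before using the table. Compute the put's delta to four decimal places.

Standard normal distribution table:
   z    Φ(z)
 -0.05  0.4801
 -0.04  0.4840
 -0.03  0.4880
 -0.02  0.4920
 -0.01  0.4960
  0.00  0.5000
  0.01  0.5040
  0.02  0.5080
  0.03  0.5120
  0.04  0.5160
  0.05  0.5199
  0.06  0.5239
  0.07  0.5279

σ√T = 0.22·√2 = 0.3111
ln(S/K) + (r + σ²/2)T = ln(350/400) + (0.044 + 0.22²/2)·2 = -0.1335 + 0.1364 = 0.0029
d₁ = 0.0029 / 0.3111 = 0.0092 → 0.01
N(d₁) = N(0.01) = 0.5040
Δ_put = N(d₁) − 1 = 0.5040 − 1 = -0.4960

-0.4960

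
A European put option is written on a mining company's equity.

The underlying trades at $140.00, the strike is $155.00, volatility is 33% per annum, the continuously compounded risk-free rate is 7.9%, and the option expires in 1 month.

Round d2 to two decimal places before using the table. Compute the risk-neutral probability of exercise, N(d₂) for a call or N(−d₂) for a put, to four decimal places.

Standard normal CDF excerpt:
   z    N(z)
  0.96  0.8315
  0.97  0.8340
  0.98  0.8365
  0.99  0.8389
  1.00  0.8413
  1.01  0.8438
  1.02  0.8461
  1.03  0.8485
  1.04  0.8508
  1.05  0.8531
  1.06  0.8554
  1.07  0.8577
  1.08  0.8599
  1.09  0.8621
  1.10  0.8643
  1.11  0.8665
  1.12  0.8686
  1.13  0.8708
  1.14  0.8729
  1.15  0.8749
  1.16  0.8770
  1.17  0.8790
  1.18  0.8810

σ√T = 0.33·√0.08333 = 0.0953
d₁ = [ln(140/155) + (0.079 + ½·0.33²)·0.08333] / (σ√T) = (-0.1018 + 0.0111) / 0.0953 = -0.9517 which rounds to -0.95
d₂ = -0.9517 − 0.0953 = -1.0470 which rounds to -1.05
Pr(exercise) under Q = N(−d₂) = N(1.05) = 0.8531

0.8531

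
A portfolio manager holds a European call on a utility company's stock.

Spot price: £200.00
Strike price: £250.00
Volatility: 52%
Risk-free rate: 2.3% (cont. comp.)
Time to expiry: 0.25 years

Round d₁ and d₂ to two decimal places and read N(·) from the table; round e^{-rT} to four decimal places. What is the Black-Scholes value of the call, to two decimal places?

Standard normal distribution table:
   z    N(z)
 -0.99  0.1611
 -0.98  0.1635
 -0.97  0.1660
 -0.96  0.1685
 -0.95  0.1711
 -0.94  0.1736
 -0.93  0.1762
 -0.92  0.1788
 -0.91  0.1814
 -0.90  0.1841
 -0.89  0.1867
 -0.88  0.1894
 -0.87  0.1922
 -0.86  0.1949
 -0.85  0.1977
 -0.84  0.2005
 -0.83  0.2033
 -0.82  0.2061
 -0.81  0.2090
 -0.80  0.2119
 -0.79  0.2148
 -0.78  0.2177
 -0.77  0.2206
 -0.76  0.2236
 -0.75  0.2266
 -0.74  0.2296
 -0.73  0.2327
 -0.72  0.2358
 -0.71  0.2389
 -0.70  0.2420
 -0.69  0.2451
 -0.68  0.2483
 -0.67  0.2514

σ√T = 0.52·√0.25 = 0.2600
d₁ = [ln(200/250) + (0.023 + 0.52²/2)·0.25] / 0.2600 = [-0.2231 + 0.0396] / 0.2600 = -0.7061 ⇒ -0.71
d₂ = d₁ − σ√T = -0.7061 − 0.2600 = -0.9661 ⇒ -0.97
e^(−rT) = e^(−0.023·0.25) = 0.9943
N(d₁) = N(-0.71) = 0.2389;  N(d₂) = N(-0.97) = 0.1660
C = 200·0.2389 − 250·0.9943·0.1660 = 47.7800 − 41.2634 = 6.5166

£6.52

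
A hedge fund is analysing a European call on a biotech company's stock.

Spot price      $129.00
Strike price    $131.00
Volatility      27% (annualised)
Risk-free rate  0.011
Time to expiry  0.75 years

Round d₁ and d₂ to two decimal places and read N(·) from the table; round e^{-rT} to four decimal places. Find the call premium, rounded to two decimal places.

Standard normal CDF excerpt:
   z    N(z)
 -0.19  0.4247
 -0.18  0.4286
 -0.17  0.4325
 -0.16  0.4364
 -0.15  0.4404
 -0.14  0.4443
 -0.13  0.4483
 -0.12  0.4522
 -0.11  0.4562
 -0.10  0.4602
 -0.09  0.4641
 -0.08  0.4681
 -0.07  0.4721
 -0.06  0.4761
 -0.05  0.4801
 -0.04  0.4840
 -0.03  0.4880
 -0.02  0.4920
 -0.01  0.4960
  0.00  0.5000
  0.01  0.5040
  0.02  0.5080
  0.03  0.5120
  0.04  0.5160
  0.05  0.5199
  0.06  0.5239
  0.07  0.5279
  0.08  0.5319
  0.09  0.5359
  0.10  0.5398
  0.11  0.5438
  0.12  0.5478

σ√T = 0.27 × 0.8660 = 0.2338
d₁ = [ln(129/131) + (0.011 + 0.27²/2)·0.75] / 0.2338 = [-0.0154 + 0.0356] / 0.2338 = 0.0864 ⇒ 0.09
d₂ = d₁ − σ√T = 0.0864 − 0.2338 = -0.1474 ⇒ -0.15
exp(−rT) = exp(−0.011·0.75) = 0.9918
C = 129·N(0.09) − 131·0.9918·N(-0.15) = 129·0.5359 − 131·0.9918·0.4404 = 69.1311 − 57.2193 = 11.9118

$11.91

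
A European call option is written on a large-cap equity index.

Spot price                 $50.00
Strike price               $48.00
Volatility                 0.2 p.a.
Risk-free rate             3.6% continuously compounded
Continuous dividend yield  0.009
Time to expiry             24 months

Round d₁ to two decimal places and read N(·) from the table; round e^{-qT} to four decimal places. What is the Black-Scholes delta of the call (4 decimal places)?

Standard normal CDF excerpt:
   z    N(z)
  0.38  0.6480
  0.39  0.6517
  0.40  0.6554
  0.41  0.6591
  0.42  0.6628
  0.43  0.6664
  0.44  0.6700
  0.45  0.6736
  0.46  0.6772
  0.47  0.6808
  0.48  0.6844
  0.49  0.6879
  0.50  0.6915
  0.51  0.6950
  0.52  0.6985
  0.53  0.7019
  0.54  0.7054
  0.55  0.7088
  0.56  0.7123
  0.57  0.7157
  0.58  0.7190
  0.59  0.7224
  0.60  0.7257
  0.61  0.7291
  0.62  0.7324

σ√T = 0.2 × 1.4142 = 0.2828
d₁ = [ln(50/48) + (0.036 − 0.009 + ½·0.2²)·2] / (σ√T) = (0.0408 + 0.0940) / 0.2828 = 0.4767 ⇒ 0.48
N(d₁) = N(0.48) = 0.6844
Δ_call = exp(−qT)·N(d₁) = 0.9822·0.6844 = 0.6722

0.6722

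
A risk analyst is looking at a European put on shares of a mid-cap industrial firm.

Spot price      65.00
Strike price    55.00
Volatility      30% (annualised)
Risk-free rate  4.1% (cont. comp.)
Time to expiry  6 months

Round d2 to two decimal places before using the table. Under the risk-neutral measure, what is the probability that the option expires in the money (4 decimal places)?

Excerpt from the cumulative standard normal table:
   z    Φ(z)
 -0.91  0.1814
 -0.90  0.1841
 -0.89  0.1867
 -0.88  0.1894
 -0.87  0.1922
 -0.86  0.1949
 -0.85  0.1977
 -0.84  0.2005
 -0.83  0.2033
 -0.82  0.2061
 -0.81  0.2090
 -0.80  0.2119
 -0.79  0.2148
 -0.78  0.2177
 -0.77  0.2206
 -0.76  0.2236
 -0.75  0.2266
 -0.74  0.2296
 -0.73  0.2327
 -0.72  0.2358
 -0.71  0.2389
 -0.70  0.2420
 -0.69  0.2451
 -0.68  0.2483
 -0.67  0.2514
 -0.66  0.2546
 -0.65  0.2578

σ√T = 0.3 × 0.7071 = 0.2121
d₁ = [ln(65/55) + (0.041 + 0.3²/2)·0.5] / 0.2121 = [0.1671 + 0.0430] / 0.2121 = 0.9902 ⇒ 0.99
d₂ = d₁ − σ√T = 0.9902 − 0.2121 = 0.7781 ⇒ 0.78
Pr(exercise) under Q = N(−d₂) = N(-0.78) = 0.2177

0.2177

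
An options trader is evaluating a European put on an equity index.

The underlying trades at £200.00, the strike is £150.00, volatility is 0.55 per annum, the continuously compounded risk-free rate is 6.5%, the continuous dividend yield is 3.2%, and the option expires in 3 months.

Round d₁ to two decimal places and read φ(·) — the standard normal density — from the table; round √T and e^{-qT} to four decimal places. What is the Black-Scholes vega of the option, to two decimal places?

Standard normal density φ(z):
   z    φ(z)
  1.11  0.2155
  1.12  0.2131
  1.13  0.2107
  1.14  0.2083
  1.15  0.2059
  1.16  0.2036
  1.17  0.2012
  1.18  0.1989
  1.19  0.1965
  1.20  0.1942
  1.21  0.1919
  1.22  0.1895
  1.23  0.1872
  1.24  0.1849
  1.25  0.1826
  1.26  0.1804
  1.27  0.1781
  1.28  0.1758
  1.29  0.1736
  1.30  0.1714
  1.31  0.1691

19.04

σ√T = 0.55 × 0.5000 = 0.2750
d₁ = [ln(200/150) + (0.065 − 0.032 + ½·0.55²)·0.25] / (σ√T) = (0.2877 + 0.0461) / 0.2750 = 1.2136 ≈ 1.21
√T = √0.25 = 0.5000
φ(d₁) = φ(1.21) = 0.1919
exp(−qT) = exp(−0.032·0.25) = 0.9920
vega = S·exp(−qT)·φ(d₁)·√T = 200·0.9920·0.1919·0.5000 = 19.0365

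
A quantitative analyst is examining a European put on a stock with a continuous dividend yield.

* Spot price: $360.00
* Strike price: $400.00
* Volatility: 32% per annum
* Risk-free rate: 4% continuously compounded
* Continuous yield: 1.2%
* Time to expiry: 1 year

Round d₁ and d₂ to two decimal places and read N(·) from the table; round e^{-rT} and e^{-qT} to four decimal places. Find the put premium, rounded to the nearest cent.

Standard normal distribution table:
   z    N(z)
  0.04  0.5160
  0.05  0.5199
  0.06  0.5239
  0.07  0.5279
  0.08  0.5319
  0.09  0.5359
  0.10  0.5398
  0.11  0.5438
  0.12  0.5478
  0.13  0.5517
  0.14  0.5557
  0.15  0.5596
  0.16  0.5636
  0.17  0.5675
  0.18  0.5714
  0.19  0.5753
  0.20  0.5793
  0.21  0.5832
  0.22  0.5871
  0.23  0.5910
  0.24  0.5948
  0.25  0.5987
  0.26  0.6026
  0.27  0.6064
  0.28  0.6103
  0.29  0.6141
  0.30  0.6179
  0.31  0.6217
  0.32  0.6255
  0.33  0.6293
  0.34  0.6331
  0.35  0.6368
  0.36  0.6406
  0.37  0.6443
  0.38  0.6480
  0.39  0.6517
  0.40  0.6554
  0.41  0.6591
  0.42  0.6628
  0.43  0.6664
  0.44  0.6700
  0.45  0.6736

σ√T = 0.32·√1 = 0.3200
d₁ = [ln(360/400) + (0.04 − 0.012 + 0.32²/2)·1] / 0.3200 = [-0.1054 + 0.0792] / 0.3200 = -0.0818 ≈ -0.08
d₂ = d₁ − σ√T = -0.0818 − 0.3200 = -0.4018 ≈ -0.40
e^(−qT) = e^(−0.012·1) = 0.9881;  e^(−rT) = e^(−0.04·1) = 0.9608
P = 400·0.9608·N(0.40) − 360·0.9881·N(0.08) = 400·0.9608·0.6554 − 360·0.9881·0.5319 = 251.8833 − 189.2053 = 62.6780

$62.68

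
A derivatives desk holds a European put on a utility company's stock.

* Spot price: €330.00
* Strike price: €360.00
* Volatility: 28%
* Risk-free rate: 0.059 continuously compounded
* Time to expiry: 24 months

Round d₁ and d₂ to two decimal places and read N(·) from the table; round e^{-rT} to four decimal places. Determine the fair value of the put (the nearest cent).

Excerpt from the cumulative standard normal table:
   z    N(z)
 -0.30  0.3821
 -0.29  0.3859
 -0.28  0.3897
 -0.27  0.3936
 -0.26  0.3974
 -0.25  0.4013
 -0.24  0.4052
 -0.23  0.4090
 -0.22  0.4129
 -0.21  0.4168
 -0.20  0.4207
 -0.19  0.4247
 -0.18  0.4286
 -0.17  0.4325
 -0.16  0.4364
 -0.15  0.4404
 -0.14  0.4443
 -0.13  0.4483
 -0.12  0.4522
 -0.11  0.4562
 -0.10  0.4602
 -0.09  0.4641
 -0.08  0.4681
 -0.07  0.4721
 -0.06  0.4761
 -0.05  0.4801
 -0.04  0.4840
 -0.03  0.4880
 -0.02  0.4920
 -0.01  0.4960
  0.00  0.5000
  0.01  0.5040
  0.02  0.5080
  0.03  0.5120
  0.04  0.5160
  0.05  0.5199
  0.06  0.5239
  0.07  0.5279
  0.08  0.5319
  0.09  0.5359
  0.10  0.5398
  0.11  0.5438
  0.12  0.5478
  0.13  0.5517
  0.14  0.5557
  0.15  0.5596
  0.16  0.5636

€46.66

σ√T = 0.28·√2 = 0.3960
d₁ = [ln(330/360) + (0.059 + 0.28²/2)·2] / 0.3960 = [-0.0870 + 0.1964] / 0.3960 = 0.2762 ⇒ 0.28
d₂ = d₁ − σ√T = 0.2762 − 0.3960 = -0.1197 ⇒ -0.12
e^(−rT) = e^(−0.059·2) = 0.8887
P = 360·0.8887·N(0.12) − 330·N(-0.28) = 360·0.8887·0.5478 − 330·0.3897 = 175.2587 − 128.6010 = 46.6577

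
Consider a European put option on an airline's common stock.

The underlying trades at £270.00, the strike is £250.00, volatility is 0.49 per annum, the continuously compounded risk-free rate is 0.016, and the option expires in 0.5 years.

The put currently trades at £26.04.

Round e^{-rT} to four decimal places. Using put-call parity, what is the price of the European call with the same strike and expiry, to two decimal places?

£48.04

e^(−rT) = e^(−0.016·0.5) = 0.9920
Put-call parity: C − P = S − K·e^(−rT) = 270 − 250·0.9920 = 270 − 248.0000 = 22.0000
C = P + (C − P) = 26.04 + (22.0000) = 48.0400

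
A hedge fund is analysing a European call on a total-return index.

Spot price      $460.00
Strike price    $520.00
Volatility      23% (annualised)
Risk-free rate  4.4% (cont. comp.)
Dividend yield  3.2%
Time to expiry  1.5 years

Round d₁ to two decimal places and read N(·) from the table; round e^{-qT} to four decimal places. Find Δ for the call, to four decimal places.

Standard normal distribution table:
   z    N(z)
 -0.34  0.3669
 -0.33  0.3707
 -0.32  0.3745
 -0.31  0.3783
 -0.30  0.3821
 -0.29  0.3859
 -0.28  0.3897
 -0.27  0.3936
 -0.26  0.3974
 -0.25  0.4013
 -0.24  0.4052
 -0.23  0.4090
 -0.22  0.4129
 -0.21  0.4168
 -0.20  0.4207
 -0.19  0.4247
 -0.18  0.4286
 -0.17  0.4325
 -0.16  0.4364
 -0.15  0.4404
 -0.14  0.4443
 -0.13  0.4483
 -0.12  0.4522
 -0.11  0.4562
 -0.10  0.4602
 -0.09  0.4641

σ√T = 0.23 × 1.2247 = 0.2817
ln(S/K) + (r − q + σ²/2)T = ln(460/520) + (0.044 − 0.032 + 0.23²/2)·1.5 = -0.1226 + 0.0577 = -0.0649
d₁ = -0.0649 / 0.2817 = -0.2305 which rounds to -0.23
N(d₁) = N(-0.23) = 0.4090
Δ_call = exp(−qT)·N(d₁) = 0.9531·0.4090 = 0.3898

0.3898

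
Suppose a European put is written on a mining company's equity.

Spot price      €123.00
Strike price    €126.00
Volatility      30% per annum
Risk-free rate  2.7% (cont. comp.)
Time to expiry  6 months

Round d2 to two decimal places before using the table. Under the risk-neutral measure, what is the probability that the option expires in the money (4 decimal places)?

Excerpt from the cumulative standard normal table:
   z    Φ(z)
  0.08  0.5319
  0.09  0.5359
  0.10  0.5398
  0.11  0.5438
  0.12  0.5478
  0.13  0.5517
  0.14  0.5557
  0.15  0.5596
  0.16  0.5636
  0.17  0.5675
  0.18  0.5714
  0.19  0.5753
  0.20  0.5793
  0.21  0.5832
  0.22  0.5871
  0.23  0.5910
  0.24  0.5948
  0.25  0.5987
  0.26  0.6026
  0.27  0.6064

0.5636

σ√T = 0.3 × 0.7071 = 0.2121
d₁ = [ln(123/126) + (0.027 + ½·0.3²)·0.5] / (σ√T) = (-0.0241 + 0.0360) / 0.2121 = 0.0561 → 0.06
d₂ = 0.0561 − 0.2121 = -0.1560 → -0.16
Risk-neutral Pr[S_T < K] = N(−d₂) = N(0.16) = 0.5636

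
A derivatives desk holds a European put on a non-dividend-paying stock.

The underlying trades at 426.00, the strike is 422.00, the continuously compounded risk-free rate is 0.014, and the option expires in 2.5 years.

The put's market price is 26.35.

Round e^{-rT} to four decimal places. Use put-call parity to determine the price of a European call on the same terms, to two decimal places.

exp(−rT) = exp(−0.014·2.5) = 0.9656
Put-call parity: C − P = S − K·e^(−rT) = 426 − 422·0.9656 = 426 − 407.4832 = 18.5168
C = P + (C − P) = 26.35 + (18.5168) = 44.8668

44.87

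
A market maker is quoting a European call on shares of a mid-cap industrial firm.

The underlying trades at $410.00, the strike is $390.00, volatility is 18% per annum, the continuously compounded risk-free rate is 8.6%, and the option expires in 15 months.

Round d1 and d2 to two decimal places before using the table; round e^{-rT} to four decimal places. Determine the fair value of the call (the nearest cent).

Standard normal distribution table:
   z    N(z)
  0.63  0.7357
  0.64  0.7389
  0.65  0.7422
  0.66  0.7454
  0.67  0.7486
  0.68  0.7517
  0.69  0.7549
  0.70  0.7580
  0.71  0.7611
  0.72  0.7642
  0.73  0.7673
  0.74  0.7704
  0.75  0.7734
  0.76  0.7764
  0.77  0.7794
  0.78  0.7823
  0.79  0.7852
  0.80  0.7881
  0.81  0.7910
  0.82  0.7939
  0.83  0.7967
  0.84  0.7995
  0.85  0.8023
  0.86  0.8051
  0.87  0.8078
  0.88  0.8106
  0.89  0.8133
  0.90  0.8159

$69.06

σ√T = 0.18·√1.25 = 0.2012
d₁ = [ln(410/390) + (0.086 + 0.18²/2)·1.25] / 0.2012 = [0.0500 + 0.1277] / 0.2012 = 0.8833 which rounds to 0.88
d₂ = d₁ − σ√T = 0.8833 − 0.2012 = 0.6821 which rounds to 0.68
exp(−rT) = exp(−0.086·1.25) = 0.8981
C = 410·N(0.88) − 390·0.8981·N(0.68) = 410·0.8106 − 390·0.8981·0.7517 = 332.3460 − 263.2897 = 69.0563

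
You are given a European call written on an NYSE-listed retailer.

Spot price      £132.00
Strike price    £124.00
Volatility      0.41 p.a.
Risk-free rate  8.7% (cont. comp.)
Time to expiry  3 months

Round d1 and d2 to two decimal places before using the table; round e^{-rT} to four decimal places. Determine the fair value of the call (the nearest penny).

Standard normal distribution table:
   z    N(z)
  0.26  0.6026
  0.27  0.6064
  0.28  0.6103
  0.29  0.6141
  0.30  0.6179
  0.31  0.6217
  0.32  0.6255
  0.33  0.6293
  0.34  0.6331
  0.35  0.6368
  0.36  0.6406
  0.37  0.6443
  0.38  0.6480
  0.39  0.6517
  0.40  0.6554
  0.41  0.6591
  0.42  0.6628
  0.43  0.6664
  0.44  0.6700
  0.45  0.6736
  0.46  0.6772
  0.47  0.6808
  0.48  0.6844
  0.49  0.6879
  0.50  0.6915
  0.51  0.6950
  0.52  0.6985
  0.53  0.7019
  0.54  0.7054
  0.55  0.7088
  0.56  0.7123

£16.31

σ√T = 0.41·√0.25 = 0.2050
d₁ = [ln(132/124) + (0.087 + 0.41²/2)·0.25] / 0.2050 = [0.0625 + 0.0428] / 0.2050 = 0.5136 ⇒ 0.51
d₂ = d₁ − σ√T = 0.5136 − 0.2050 = 0.3086 ⇒ 0.31
e^(−rT) = e^(−0.087·0.25) = 0.9785
N(d₁) = N(0.51) = 0.6950;  N(d₂) = N(0.31) = 0.6217
C = 132·0.6950 − 124·0.9785·0.6217 = 91.7400 − 75.4333 = 16.3067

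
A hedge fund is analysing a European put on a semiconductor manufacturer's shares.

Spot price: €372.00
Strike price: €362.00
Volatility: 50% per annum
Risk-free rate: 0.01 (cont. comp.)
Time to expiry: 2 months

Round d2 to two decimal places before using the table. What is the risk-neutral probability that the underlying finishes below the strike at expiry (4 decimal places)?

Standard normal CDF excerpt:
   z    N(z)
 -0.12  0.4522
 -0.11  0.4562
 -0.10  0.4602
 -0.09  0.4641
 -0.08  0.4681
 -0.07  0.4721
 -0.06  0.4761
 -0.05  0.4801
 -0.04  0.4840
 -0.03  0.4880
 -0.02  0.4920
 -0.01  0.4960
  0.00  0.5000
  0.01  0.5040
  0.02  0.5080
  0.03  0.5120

0.4840

T = 0.1667;  σ√T = 0.2041
d₁ = [ln(372/362) + (0.01 + 0.5²/2)·0.1667] / 0.2041 = [0.0272 + 0.0225] / 0.2041 = 0.2437 ≈ 0.24
d₂ = d₁ − σ√T = 0.2437 − 0.2041 = 0.0396 ≈ 0.04
Risk-neutral Pr[S_T < K] = N(−d₂) = N(-0.04) = 0.4840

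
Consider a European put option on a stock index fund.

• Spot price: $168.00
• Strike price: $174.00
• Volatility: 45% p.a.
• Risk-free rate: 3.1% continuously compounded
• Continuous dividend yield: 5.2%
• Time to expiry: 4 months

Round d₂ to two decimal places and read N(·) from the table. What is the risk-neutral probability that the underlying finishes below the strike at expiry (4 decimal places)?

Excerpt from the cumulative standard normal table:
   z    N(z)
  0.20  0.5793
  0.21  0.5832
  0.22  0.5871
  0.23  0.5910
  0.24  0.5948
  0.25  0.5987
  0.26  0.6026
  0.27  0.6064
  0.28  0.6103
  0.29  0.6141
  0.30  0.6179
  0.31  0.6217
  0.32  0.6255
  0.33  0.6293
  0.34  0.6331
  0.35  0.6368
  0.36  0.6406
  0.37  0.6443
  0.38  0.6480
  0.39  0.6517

T = 0.3333;  σ√T = 0.2598
ln(S/K) + (r − q + σ²/2)T = ln(168/174) + (0.031 − 0.052 + 0.45²/2)·0.3333 = -0.0351 + 0.0268 = -0.0083
d₁ = -0.0083 / 0.2598 = -0.0321 which rounds to -0.03
d₂ = d₁ − σ√T = -0.0321 − 0.2598 = -0.2919 which rounds to -0.29
Risk-neutral Pr[S_T < K] = N(−d₂) = N(0.29) = 0.6141

0.6141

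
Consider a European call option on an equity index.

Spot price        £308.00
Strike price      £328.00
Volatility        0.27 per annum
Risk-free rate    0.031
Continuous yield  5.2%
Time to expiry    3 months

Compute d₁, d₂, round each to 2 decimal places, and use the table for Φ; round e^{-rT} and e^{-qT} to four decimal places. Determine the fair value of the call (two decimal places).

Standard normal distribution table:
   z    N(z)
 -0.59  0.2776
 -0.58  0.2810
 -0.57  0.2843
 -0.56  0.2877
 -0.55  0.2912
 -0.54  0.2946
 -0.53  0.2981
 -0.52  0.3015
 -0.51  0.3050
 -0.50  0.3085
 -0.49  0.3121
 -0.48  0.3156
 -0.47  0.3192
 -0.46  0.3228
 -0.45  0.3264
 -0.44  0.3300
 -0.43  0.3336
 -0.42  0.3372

£7.80

σ√T = 0.27·√0.25 = 0.1350
d₁ = [ln(308/328) + (0.031 − 0.052 + 0.27²/2)·0.25] / 0.1350 = [-0.0629 + 0.0039] / 0.1350 = -0.4374 which rounds to -0.44
d₂ = d₁ − σ√T = -0.4374 − 0.1350 = -0.5724 which rounds to -0.57
exp(−qT) = exp(−0.052·0.25) = 0.9871;  exp(−rT) = exp(−0.031·0.25) = 0.9923
N(d₁) = N(-0.44) = 0.3300;  N(d₂) = N(-0.57) = 0.2843
C = 308·0.9871·0.3300 − 328·0.9923·0.2843 = 100.3288 − 92.5324 = 7.7965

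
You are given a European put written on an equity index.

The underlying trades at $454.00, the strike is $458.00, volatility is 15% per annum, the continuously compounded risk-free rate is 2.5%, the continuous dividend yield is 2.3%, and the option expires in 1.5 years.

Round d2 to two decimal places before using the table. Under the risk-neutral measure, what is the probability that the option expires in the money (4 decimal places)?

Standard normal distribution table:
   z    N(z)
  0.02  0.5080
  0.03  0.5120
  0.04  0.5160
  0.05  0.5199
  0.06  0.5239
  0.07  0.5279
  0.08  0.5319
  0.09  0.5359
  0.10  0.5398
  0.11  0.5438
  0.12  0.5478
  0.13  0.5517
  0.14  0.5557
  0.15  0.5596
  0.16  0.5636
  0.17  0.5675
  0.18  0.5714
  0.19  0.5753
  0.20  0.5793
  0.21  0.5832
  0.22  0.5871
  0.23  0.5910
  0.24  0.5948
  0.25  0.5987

0.5478

T = 1.5;  σ√T = 0.1837
d₁ = [ln(454/458) + (0.025 − 0.023 + 0.15²/2)·1.5] / 0.1837 = [-0.0088 + 0.0199] / 0.1837 = 0.0604 → 0.06
d₂ = d₁ − σ√T = 0.0604 − 0.1837 = -0.1233 → -0.12
Risk-neutral Pr[S_T < K] = N(−d₂) = N(0.12) = 0.5478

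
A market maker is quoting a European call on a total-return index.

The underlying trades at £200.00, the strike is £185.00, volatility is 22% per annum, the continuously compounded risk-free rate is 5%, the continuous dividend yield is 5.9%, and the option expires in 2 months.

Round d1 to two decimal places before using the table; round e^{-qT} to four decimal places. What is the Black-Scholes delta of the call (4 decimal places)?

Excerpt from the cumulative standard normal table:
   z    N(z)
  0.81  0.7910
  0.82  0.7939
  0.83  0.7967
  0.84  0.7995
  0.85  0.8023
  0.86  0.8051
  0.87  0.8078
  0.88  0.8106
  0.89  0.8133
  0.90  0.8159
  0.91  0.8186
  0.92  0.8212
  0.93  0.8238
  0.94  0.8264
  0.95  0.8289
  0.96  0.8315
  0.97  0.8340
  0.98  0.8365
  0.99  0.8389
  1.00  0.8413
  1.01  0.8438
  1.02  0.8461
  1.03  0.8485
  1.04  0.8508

σ√T = 0.22·√0.1667 = 0.0898
ln(S/K) + (r − q + σ²/2)T = ln(200/185) + (0.05 − 0.059 + 0.22²/2)·0.1667 = 0.0780 + 0.0025 = 0.0805
d₁ = 0.0805 / 0.0898 = 0.8962 ⇒ 0.90
N(d₁) = N(0.90) = 0.8159
Δ_call = exp(−qT)·N(d₁) = 0.9902·0.8159 = 0.8079

0.8079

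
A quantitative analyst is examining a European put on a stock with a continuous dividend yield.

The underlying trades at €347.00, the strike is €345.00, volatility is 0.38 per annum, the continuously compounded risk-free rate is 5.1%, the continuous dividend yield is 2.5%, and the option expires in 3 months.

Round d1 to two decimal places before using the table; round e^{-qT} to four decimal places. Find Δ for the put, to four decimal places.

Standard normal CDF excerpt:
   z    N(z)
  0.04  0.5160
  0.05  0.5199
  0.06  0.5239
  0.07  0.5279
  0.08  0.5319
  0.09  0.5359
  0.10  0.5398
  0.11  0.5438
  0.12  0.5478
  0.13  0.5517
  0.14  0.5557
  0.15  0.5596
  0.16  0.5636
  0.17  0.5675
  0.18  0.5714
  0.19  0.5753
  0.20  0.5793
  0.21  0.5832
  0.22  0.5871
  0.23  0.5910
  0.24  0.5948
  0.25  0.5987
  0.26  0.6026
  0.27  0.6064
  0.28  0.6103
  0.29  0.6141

σ√T = 0.38·√0.25 = 0.1900
d₁ = [ln(347/345) + (0.051 − 0.025 + ½·0.38²)·0.25] / (σ√T) = (0.0058 + 0.0245) / 0.1900 = 0.1596 ⇒ 0.16
N(d₁) = N(0.16) = 0.5636
Δ_put = e^(−qT)·(N(d₁) − 1) = 0.9938·(0.5636 − 1) = -0.4337

-0.4337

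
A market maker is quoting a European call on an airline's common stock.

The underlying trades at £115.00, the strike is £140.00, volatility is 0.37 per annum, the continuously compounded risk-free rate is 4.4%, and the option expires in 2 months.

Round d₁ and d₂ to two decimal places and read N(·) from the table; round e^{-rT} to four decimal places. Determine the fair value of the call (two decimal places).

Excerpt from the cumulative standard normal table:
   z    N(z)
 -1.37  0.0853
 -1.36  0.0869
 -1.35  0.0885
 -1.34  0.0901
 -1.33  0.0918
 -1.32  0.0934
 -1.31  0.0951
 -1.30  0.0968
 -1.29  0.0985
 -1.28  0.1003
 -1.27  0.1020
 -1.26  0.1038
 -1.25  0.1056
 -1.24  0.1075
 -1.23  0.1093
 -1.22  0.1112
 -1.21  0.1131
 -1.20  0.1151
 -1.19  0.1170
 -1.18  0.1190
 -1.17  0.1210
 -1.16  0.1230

£0.93

T = 0.1667;  σ√T = 0.1511
d₁ = [ln(115/140) + (0.044 + ½·0.37²)·0.1667] / (σ√T) = (-0.1967 + 0.0187) / 0.1511 = -1.1782 ⇒ -1.18
d₂ = -1.1782 − 0.1511 = -1.3292 ⇒ -1.33
e^(−rT) = e^(−0.044·0.1667) = 0.9927
N(d₁) = N(-1.18) = 0.1190;  N(d₂) = N(-1.33) = 0.0918
C = 115·0.1190 − 140·0.9927·0.0918 = 13.6850 − 12.7582 = 0.9268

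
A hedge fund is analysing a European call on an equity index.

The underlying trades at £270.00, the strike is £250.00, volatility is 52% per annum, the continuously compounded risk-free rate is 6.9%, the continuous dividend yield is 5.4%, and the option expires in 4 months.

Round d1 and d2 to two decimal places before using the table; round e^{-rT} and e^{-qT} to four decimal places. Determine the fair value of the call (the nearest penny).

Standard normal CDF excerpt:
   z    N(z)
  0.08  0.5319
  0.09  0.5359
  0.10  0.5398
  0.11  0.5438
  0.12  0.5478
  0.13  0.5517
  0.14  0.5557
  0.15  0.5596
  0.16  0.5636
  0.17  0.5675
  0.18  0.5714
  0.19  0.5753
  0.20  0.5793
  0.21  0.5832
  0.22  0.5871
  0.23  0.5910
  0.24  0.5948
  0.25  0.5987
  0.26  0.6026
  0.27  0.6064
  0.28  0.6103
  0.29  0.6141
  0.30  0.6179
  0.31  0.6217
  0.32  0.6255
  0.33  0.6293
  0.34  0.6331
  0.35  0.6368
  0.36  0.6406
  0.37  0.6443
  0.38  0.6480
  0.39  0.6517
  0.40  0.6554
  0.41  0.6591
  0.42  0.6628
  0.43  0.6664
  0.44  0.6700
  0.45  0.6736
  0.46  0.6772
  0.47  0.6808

σ√T = 0.52 × 0.5774 = 0.3002
d₁ = [ln(270/250) + (0.069 − 0.054 + 0.52²/2)·0.3333] / 0.3002 = [0.0770 + 0.0501] / 0.3002 = 0.4231 which rounds to 0.42
d₂ = d₁ − σ√T = 0.4231 − 0.3002 = 0.1229 which rounds to 0.12
exp(−qT) = exp(−0.054·0.3333) = 0.9822;  exp(−rT) = exp(−0.069·0.3333) = 0.9773
N(d₁) = N(0.42) = 0.6628;  N(d₂) = N(0.12) = 0.5478
C = 270·0.9822·0.6628 − 250·0.9773·0.5478 = 175.7706 − 133.8412 = 41.9293

£41.93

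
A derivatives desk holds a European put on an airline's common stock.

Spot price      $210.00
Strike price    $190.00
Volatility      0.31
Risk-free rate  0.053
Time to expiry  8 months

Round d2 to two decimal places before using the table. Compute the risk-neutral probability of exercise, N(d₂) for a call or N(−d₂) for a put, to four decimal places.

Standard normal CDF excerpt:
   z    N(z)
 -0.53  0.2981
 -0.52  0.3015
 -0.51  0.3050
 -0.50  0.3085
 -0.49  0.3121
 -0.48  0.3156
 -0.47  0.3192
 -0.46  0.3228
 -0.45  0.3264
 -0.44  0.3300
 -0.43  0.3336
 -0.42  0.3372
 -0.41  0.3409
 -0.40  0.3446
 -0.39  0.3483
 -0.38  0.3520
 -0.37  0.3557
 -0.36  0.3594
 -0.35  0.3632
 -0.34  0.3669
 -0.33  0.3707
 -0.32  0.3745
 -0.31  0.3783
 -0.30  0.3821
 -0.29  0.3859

0.3409

σ√T = 0.31 × 0.8165 = 0.2531
d₁ = [ln(210/190) + (0.053 + 0.31²/2)·0.6667] / 0.2531 = [0.1001 + 0.0674] / 0.2531 = 0.6616 → 0.66
d₂ = d₁ − σ√T = 0.6616 − 0.2531 = 0.4084 → 0.41
Risk-neutral Pr[S_T < K] = N(−d₂) = N(-0.41) = 0.3409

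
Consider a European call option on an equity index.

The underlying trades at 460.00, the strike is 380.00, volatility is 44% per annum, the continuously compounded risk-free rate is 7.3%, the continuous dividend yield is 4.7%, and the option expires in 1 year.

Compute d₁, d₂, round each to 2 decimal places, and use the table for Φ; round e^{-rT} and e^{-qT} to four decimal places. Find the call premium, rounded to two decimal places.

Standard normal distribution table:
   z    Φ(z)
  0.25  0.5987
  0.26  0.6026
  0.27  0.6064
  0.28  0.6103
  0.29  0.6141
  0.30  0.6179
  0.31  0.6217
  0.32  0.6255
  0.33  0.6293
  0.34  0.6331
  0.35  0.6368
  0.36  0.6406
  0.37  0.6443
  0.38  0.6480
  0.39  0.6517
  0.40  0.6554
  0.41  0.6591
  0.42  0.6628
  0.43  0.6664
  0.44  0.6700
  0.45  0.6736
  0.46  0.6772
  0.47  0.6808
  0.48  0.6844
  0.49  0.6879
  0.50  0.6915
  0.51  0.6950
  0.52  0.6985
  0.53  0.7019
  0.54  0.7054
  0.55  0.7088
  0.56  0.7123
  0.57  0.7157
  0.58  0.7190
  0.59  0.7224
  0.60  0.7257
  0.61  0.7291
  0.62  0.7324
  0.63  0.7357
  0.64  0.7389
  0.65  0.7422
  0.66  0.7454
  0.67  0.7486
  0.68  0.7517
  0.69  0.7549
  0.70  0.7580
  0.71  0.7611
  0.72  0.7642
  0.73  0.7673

119.83

T = 1;  σ√T = 0.4400
d₁ = [ln(460/380) + (0.073 − 0.047 + 0.44²/2)·1] / 0.4400 = [0.1911 + 0.1228] / 0.4400 = 0.7133 ≈ 0.71
d₂ = d₁ − σ√T = 0.7133 − 0.4400 = 0.2733 ≈ 0.27
e^(−qT) = e^(−0.047·1) = 0.9541;  e^(−rT) = e^(−0.073·1) = 0.9296
N(d₁) = N(0.71) = 0.7611;  N(d₂) = N(0.27) = 0.6064
C = 460·0.9541·0.7611 − 380·0.9296·0.6064 = 334.0361 − 214.2096 = 119.8265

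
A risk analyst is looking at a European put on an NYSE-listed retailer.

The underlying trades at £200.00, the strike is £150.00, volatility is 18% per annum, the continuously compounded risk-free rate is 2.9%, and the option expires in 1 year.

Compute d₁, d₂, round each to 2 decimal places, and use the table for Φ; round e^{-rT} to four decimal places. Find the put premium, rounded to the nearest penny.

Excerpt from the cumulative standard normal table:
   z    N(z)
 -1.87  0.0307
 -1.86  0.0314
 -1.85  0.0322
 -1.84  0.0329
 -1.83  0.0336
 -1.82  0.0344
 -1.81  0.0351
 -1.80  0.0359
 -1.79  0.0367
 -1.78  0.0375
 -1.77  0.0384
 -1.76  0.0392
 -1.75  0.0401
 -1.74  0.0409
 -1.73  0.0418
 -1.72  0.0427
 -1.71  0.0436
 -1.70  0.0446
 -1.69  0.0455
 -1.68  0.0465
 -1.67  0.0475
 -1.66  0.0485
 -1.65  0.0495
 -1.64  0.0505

£0.48

σ√T = 0.18·√1 = 0.1800
ln(S/K) + (r + σ²/2)T = ln(200/150) + (0.029 + 0.18²/2)·1 = 0.2877 + 0.0452 = 0.3329
d₁ = 0.3329 / 0.1800 = 1.8493 ⇒ 1.85
d₂ = d₁ − σ√T = 1.8493 − 0.1800 = 1.6693 ⇒ 1.67
exp(−rT) = exp(−0.029·1) = 0.9714
N(−d₂) = N(-1.67) = 0.0475;  N(−d₁) = N(-1.85) = 0.0322
P = 150·0.9714·0.0475 − 200·0.0322 = 6.9212 − 6.4400 = 0.4812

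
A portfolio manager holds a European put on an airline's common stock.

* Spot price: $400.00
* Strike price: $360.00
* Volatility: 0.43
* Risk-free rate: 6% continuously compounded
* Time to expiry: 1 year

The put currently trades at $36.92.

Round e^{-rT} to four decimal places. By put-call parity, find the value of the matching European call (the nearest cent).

exp(−rT) = exp(−0.06·1) = 0.9418
Put-call parity: C − P = S − K·e^(−rT) = 400 − 360·0.9418 = 400 − 339.0480 = 60.9520
C = P + (C − P) = 36.92 + (60.9520) = 97.8720

$97.87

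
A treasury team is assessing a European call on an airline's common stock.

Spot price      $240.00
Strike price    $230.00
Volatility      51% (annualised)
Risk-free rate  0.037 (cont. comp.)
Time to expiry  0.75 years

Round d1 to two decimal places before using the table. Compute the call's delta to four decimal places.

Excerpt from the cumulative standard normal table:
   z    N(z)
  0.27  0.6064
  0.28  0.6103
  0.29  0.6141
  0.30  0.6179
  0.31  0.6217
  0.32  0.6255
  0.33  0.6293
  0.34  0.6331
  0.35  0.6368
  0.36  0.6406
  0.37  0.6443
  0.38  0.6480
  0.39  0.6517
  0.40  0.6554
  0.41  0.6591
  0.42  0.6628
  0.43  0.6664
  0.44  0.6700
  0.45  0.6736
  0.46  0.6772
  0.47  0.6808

σ√T = 0.51·√0.75 = 0.4417
d₁ = [ln(240/230) + (0.037 + 0.51²/2)·0.75] / 0.4417 = [0.0426 + 0.1253] / 0.4417 = 0.3800 → 0.38
N(d₁) = N(0.38) = 0.6480
Δ_call = N(d₁) = 0.6480

0.6480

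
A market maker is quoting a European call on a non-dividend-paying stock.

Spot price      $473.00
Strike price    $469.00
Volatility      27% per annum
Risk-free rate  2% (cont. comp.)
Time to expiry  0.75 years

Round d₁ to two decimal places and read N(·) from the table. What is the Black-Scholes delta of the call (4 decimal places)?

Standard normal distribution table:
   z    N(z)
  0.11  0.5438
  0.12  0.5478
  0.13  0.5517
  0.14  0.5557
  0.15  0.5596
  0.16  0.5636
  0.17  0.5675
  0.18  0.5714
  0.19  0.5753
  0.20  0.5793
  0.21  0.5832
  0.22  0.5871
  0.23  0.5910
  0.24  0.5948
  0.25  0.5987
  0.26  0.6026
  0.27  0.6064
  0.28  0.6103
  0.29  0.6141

0.5871

σ√T = 0.27 × 0.8660 = 0.2338
d₁ = [ln(473/469) + (0.02 + 0.27²/2)·0.75] / 0.2338 = [0.0085 + 0.0423] / 0.2338 = 0.2174 which rounds to 0.22
N(d₁) = N(0.22) = 0.5871
Δ_call = N(d₁) = 0.5871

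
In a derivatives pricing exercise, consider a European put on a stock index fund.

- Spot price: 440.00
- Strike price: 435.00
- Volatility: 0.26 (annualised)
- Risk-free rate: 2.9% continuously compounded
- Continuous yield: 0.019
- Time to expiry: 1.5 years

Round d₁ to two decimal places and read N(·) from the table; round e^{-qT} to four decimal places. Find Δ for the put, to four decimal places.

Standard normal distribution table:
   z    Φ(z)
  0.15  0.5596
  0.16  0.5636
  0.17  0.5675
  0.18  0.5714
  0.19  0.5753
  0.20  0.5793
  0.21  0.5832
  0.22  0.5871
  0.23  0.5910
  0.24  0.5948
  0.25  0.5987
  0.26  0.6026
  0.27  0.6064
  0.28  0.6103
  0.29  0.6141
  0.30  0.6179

σ√T = 0.26 × 1.2247 = 0.3184
d₁ = [ln(440/435) + (0.029 − 0.019 + ½·0.26²)·1.5] / (σ√T) = (0.0114 + 0.0657) / 0.3184 = 0.2422 → 0.24
N(d₁) = N(0.24) = 0.5948
Δ_put = exp(−qT)·(N(d₁) − 1) = 0.9719·(0.5948 − 1) = -0.3938

-0.3938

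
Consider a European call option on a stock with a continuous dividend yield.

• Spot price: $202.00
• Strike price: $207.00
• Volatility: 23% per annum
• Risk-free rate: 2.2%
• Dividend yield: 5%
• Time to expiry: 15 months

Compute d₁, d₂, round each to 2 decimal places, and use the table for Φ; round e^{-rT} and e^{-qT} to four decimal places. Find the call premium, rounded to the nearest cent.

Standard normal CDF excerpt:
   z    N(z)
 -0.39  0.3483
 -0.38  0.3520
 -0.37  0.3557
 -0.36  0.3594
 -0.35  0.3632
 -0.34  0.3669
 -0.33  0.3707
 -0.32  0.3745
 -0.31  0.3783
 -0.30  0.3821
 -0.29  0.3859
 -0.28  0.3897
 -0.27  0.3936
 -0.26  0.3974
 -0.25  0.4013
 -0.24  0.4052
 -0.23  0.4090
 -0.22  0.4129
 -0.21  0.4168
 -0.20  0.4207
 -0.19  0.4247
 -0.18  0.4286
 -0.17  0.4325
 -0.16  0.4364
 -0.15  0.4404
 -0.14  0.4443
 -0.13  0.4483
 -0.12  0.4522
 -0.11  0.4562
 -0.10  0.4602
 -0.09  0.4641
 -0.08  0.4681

σ√T = 0.23 × 1.1180 = 0.2571
d₁ = [ln(202/207) + (0.022 − 0.05 + 0.23²/2)·1.25] / 0.2571 = [-0.0245 − 0.0019] / 0.2571 = -0.1026 ≈ -0.10
d₂ = d₁ − σ√T = -0.1026 − 0.2571 = -0.3598 ≈ -0.36
e^(−qT) = e^(−0.05·1.25) = 0.9394;  e^(−rT) = e^(−0.022·1.25) = 0.9729
C = 202·0.9394·N(-0.10) − 207·0.9729·N(-0.36) = 202·0.9394·0.4602 − 207·0.9729·0.3594 = 87.3270 − 72.3797 = 14.9473

$14.95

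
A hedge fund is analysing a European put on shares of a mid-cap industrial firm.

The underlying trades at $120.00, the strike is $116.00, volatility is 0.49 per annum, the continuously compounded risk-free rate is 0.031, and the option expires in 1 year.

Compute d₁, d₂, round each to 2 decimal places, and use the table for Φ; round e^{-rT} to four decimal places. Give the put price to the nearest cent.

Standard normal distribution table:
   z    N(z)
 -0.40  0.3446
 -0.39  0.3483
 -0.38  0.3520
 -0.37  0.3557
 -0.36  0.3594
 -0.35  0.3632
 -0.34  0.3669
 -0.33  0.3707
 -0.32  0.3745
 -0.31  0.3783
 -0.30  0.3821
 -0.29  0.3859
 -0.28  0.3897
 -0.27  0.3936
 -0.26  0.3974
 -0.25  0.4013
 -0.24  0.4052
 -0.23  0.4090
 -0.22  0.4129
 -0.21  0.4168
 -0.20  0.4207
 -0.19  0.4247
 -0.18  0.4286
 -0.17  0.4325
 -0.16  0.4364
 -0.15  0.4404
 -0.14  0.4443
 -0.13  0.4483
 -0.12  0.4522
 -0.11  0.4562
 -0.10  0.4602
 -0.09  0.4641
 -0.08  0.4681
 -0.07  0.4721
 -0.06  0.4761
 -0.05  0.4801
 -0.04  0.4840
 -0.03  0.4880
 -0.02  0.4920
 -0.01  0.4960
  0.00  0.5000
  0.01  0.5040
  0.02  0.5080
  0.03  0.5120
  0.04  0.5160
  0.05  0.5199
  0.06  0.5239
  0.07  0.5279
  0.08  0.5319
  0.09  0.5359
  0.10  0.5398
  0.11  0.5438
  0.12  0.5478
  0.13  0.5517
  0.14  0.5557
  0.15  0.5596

σ√T = 0.49·√1 = 0.4900
d₁ = [ln(120/116) + (0.031 + 0.49²/2)·1] / 0.4900 = [0.0339 + 0.1510] / 0.4900 = 0.3775 which rounds to 0.38
d₂ = d₁ − σ√T = 0.3775 − 0.4900 = -0.1125 which rounds to -0.11
exp(−rT) = exp(−0.031·1) = 0.9695
N(−d₂) = N(0.11) = 0.5438;  N(−d₁) = N(-0.38) = 0.3520
P = 116·0.9695·0.5438 − 120·0.3520 = 61.1568 − 42.2400 = 18.9168

$18.92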